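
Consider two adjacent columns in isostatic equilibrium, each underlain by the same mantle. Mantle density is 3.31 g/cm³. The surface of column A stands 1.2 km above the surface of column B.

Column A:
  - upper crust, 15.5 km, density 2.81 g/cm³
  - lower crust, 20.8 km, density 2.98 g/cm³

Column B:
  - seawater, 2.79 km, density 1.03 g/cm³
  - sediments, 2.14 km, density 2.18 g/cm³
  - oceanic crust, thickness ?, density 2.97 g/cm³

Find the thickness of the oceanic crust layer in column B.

5.48 km

Take the compensation level at the base of the deeper column (depth z_c below the surface of column A) and equate Σ ρ_i t_i down to z_c; mantle fills any gap and the z_c terms cancel.
Column A: 15.5×2.81 + 20.8×2.98 + (z_c − 36.3)×3.31
Column B: 1.2×0 + 2.79×1.03 + 2.14×2.18 + x×2.97 + (z_c − 1.2 − 4.93 − x)×3.31
The z_c×3.31 term appears on both sides and cancels. Collect the known terms of each column as K = Σ(ρt)_known − 3.31 × (depth of known layers): K_A = 105.539 − 3.31×36.3 = −14.614; K_B = 7.5389 − 3.31×(1.2 + 4.93) = −12.7514.
Balance: K_A = K_B − x×(3.31 − 2.97), so x = (K_B − K_A)/(3.31 − 2.97) = 1.8626/0.34 = 5.48 km.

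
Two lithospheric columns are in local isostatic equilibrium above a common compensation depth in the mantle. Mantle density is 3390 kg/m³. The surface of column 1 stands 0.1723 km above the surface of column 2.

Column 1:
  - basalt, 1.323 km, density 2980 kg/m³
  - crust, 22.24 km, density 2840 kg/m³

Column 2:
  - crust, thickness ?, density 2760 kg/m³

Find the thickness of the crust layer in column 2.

19.3 km

Take the compensation level at the base of the deeper column (depth z_c below the surface of column 1) and equate Σ ρ_i t_i down to z_c; mantle fills any gap and the z_c terms cancel.
Column 1: 1.323×2980 + 22.24×2840 + (z_c − 23.563)×3390
Column 2: 0.1723×0 + x×2760 + (z_c − 0.1723 − 0 − x)×3390
The z_c×3390 term appears on both sides and cancels. Collect the known terms of each column as K = Σ(ρt)_known − 3390 × (depth of known layers): K_1 = 67104.14 − 3390×23.563 = −12774.43; K_2 = 0 − 3390×(0.1723 + 0) = −584.097.
Balance: K_1 = K_2 − x×(3390 − 2760), so x = (K_2 − K_1)/(3390 − 2760) = 12190.3/630 = 19.3 km.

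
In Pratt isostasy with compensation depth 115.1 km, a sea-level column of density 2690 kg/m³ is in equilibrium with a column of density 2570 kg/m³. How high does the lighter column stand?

5.37 km

ρ_ref D = ρ (D + h) → h = D (ρ_ref − ρ)/ρ.
h = 115.1 km × (2690 − 2570)/2570 = 5.37 km.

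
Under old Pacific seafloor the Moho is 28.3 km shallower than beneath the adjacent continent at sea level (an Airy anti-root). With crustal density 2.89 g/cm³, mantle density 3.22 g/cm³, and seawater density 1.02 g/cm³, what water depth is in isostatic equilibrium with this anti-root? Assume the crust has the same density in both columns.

Replacing a thickness d of crust by seawater at the top must be balanced by replacing crust with mantle at the base: d (ρ_c − ρ_w) = a (ρ_m − ρ_c).
d = a (ρ_m − ρ_c)/(ρ_c − ρ_w) = 28.3 km × 0.33/1.87 = 4.99 km.

4.99 km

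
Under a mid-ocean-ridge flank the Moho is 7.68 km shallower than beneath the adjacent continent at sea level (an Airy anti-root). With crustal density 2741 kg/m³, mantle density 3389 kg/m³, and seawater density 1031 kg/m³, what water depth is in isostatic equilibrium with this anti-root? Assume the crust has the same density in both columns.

Replacing a thickness d of crust by seawater at the top must be balanced by replacing crust with mantle at the base: d (ρ_c − ρ_w) = a (ρ_m − ρ_c).
d = a (ρ_m − ρ_c)/(ρ_c − ρ_w) = 7.68 km × 648/1710 = 2.91 km.

2.91 km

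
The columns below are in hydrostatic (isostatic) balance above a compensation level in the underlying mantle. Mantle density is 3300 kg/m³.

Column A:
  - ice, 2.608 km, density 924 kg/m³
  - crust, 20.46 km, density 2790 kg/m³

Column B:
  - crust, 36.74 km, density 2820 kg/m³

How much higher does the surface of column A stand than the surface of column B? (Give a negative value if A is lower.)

For any compensation level in the mantle, the mantle terms cancel and isostasy reduces to e = (Σt_A − Σt_B) − (Σ(ρt)_A − Σ(ρt)_B) / ρ_m.
Σt_A = 23.068 km; Σt_B = 36.74 km; Σ(ρt)_A = 59493.192; Σ(ρt)_B = 103606.8 (in km·kg/m³).
e = (23.068 − 36.74) − (59493.192 − 103606.8) / 3300 = −0.304 km.

−0.304 km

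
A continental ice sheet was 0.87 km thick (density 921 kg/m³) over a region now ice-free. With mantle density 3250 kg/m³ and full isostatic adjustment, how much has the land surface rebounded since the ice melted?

Removing the load lets mantle flow back in; uplift u satisfies ρ_ice t = ρ_m u.
u = t ρ_ice/ρ_m = 0.87 km × 921/3250 = 0.247 km.

0.247 km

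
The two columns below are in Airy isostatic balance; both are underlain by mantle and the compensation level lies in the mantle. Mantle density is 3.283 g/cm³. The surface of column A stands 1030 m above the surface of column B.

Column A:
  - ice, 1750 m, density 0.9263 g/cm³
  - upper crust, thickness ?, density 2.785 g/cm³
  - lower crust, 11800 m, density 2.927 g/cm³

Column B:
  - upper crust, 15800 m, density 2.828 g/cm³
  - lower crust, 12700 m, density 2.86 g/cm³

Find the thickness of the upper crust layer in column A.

15300 m

Take the compensation level at the base of the deeper column (depth z_c below the surface of column A) and equate Σ ρ_i t_i down to z_c; mantle fills any gap and the z_c terms cancel.
Column A: 1750×0.9263 + x×2.785 + 11800×2.927 + (z_c − 13550 − x)×3.283
Column B: 1030×0 + 15800×2.828 + 12700×2.86 + (z_c − 1030 − 28500)×3.283
The z_c×3.283 term appears on both sides and cancels. Collect the known terms of each column as K = Σ(ρt)_known − 3.283 × (depth of known layers): K_A = 36159.625 − 3.283×13550 = −8325.025; K_B = 81004.4 − 3.283×(1030 + 28500) = −15942.59.
Balance: K_A − x×(3.283 − 2.785) = K_B, so x = (K_A − K_B)/(3.283 − 2.785) = 7617.57/0.498 = 15300 m.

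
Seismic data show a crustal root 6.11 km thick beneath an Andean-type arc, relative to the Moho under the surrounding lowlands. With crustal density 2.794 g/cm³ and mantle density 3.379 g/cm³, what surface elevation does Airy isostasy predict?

1.28 km

Balancing pressure at the compensation depth: ρ_c h = (ρ_m − ρ_c) r.
h = r (ρ_m − ρ_c) / ρ_c = 6.11 km × (3.379 − 2.794) / 2.794 = 1.28 km.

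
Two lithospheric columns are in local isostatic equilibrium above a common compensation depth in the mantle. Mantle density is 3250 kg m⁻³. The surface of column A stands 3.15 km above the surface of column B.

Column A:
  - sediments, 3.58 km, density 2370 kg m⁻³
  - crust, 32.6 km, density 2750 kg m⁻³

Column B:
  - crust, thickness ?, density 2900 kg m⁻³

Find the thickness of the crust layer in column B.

26.3 km

Take the compensation level at the base of the deeper column (depth z_c below the surface of column A) and equate Σ ρ_i t_i down to z_c; mantle fills any gap and the z_c terms cancel.
Column A: 3.58×2370 + 32.6×2750 + (z_c − 36.18)×3250
Column B: 3.15×0 + x×2900 + (z_c − 3.15 − 0 − x)×3250
The z_c×3250 term appears on both sides and cancels. Collect the known terms of each column as K = Σ(ρt)_known − 3250 × (depth of known layers): K_A = 98134.6 − 3250×36.18 = −19450.4; K_B = 0 − 3250×(3.15 + 0) = −10237.5.
Balance: K_A = K_B − x×(3250 − 2900), so x = (K_B − K_A)/(3250 − 2900) = 9212.9/350 = 26.3 km.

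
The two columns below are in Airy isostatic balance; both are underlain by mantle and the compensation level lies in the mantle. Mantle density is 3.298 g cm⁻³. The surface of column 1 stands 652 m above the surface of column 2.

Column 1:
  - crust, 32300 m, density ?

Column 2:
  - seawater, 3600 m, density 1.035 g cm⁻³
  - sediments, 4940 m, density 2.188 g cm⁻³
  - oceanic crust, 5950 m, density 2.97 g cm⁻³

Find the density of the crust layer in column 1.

Take the compensation level at the base of the deeper column (depth z_c below the surface of column 1) and equate Σ ρ_i t_i down to z_c; mantle fills any gap and the z_c terms cancel.
Column 1: 32300×ρ + (z_c − 32300)×3.298
Column 2: 652×0 + 3600×1.035 + 4940×2.188 + 5950×2.97 + (z_c − 652 − 14490)×3.298
The z_c×3.298 term appears on both sides and cancels. Collect the known terms of each column as K = Σ(ρt)_known − 3.298 × (depth of known layers): K_1 = 0 − 3.298×32300 = −106525.4; K_2 = 32206.22 − 3.298×(652 + 14490) = −17732.096.
Balance: K_1 + 32300×ρ = K_2, so ρ = (K_2 − K_1)/32300 = 88793.3/32300 = 2.75 g cm⁻³.

2.75 g cm⁻³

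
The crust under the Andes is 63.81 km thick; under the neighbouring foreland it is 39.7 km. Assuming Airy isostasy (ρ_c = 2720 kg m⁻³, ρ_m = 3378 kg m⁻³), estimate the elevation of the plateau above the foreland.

4.7 km

Excess crust Δ = 63.81 km − 39.7 km = 24.11 km, split between elevation h and root r with h + r = Δ.
Airy balance ρ_c h = (ρ_m − ρ_c) r gives r = h ρ_c/(ρ_m − ρ_c), so h (1 + ρ_c/(ρ_m − ρ_c)) = Δ, i.e. h = Δ (ρ_m − ρ_c)/ρ_m.
h = 24.11 km × 658/3378 = 4.7 km.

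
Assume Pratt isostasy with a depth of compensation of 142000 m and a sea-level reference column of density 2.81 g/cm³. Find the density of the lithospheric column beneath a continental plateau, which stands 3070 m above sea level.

2.75 g/cm³

Pratt balance: ρ_ref D = ρ (D + h).
ρ = ρ_ref D/(D + h) = 2.81 × 142000 m/(142000 m + 3070 m) = 2.75 g/cm³.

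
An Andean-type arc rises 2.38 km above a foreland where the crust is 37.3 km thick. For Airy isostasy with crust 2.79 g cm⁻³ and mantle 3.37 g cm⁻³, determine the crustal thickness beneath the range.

Root depth r = h ρ_c / (ρ_m − ρ_c) = 2.38 km × 2.79 / 0.58 = 11.45 km.
Total thickness = T + h + r = 37.3 km + 2.38 km + 11.45 km = 51.1 km.

51.1 km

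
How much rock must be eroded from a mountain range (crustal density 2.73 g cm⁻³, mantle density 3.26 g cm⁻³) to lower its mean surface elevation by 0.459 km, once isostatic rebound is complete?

Net drop Δ = e − u = e − e ρ_c/ρ_m = e (ρ_m − ρ_c)/ρ_m.
e = Δ ρ_m/(ρ_m − ρ_c) = 0.459 km × 3.26/0.53 = 2.82 km.

2.82 km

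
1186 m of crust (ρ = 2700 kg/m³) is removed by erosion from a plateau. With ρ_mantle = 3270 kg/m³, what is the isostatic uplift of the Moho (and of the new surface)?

Unloading: uplift u = e ρ_c/ρ_m = 1186 m × 2700/3270 = 979 m.

979 m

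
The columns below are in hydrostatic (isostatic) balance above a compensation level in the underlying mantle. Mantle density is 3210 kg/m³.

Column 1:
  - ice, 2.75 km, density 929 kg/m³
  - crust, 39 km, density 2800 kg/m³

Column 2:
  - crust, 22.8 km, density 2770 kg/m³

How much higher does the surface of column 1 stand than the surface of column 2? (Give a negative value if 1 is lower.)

3.81 km

For any compensation level in the mantle, the mantle terms cancel and isostasy reduces to e = (Σt_1 − Σt_2) − (Σ(ρt)_1 − Σ(ρt)_2) / ρ_m.
Σt_1 = 41.75 km; Σt_2 = 22.8 km; Σ(ρt)_1 = 111754.75; Σ(ρt)_2 = 63156 (in km·kg/m³).
e = (41.75 − 22.8) − (111754.75 − 63156) / 3210 = 3.81 km.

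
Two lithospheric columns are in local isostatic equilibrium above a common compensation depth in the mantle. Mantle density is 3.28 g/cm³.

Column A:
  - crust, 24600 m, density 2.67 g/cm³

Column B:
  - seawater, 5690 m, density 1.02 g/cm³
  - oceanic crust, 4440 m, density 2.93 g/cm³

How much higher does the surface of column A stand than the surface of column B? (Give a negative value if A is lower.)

181 m

For any compensation level in the mantle, the mantle terms cancel and isostasy reduces to e = (Σt_A − Σt_B) − (Σ(ρt)_A − Σ(ρt)_B) / ρ_m.
Σt_A = 24600 m; Σt_B = 10130 m; Σ(ρt)_A = 65682; Σ(ρt)_B = 18813 (in m·g/cm³).
e = (24600 − 10130) − (65682 − 18813) / 3.28 = 181 m.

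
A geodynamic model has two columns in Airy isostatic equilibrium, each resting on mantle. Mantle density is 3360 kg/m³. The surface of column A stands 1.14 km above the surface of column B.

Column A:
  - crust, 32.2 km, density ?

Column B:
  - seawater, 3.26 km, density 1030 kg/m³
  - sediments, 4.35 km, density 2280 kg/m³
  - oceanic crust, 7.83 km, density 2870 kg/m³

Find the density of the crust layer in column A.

Take the compensation level at the base of the deeper column (depth z_c below the surface of column A) and equate Σ ρ_i t_i down to z_c; mantle fills any gap and the z_c terms cancel.
Column A: 32.2×ρ + (z_c − 32.2)×3360
Column B: 1.14×0 + 3.26×1030 + 4.35×2280 + 7.83×2870 + (z_c − 1.14 − 15.44)×3360
The z_c×3360 term appears on both sides and cancels. Collect the known terms of each column as K = Σ(ρt)_known − 3360 × (depth of known layers): K_A = 0 − 3360×32.2 = −108192; K_B = 35747.9 − 3360×(1.14 + 15.44) = −19960.9.
Balance: K_A + 32.2×ρ = K_B, so ρ = (K_B − K_A)/32.2 = 88231.1/32.2 = 2740 kg/m³.

2740 kg/m³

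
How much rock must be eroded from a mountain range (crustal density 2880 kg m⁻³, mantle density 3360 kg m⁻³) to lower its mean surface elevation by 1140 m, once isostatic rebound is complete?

Net drop Δ = e − u = e − e ρ_c/ρ_m = e (ρ_m − ρ_c)/ρ_m.
e = Δ ρ_m/(ρ_m − ρ_c) = 1140 m × 3360/480 = 7980 m.

7980 m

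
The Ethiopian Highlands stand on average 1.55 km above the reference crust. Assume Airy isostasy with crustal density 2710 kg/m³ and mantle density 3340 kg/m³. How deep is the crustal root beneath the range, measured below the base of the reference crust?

6.67 km

In Airy isostatic equilibrium: the weight of the topography is balanced by the buoyancy of the root, ρ_c h = (ρ_m − ρ_c) r.
r = h · ρ_c / (ρ_m − ρ_c) = 1.55 km × 2710 / (3340 − 2710) = 6.67 km.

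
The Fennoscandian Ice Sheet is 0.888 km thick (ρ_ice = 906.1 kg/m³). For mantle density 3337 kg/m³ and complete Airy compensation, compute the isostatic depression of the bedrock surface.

In Airy isostatic equilibrium: the ice load ρ_ice t is balanced by mantle displaced below, ρ_m s.
s = t ρ_ice / ρ_m = 0.888 km × 906.1/3337 = 0.241 km.

0.241 km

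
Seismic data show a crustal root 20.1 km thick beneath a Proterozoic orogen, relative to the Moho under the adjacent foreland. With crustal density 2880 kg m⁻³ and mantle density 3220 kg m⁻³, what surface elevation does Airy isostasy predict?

By Archimedes' principle applied to the lithosphere: ρ_c h = (ρ_m − ρ_c) r.
h = r (ρ_m − ρ_c) / ρ_c = 20.1 km × (3220 − 2880) / 2880 = 2.37 km.

2.37 km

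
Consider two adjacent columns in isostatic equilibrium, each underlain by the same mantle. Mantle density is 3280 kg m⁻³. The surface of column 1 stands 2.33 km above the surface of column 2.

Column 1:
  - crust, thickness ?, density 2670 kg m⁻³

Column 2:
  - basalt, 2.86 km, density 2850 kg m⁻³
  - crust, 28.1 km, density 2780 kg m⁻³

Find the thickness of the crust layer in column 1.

37.6 km

Take the compensation level at the base of the deeper column (depth z_c below the surface of column 1) and equate Σ ρ_i t_i down to z_c; mantle fills any gap and the z_c terms cancel.
Column 1: x×2670 + (z_c − 0 − x)×3280
Column 2: 2.33×0 + 2.86×2850 + 28.1×2780 + (z_c − 2.33 − 30.96)×3280
The z_c×3280 term appears on both sides and cancels. Collect the known terms of each column as K = Σ(ρt)_known − 3280 × (depth of known layers): K_1 = 0 − 3280×0 = 0; K_2 = 86269 − 3280×(2.33 + 30.96) = −22922.2.
Balance: K_1 − x×(3280 − 2670) = K_2, so x = (K_1 − K_2)/(3280 − 2670) = 22922.2/610 = 37.6 km.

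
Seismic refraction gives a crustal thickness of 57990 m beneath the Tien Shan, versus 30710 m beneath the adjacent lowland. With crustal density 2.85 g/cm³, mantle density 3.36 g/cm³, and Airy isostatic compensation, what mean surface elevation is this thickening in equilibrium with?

4140 m

Excess crust Δ = 57990 m − 30710 m = 27280 m, split between elevation h and root r with h + r = Δ.
Airy balance ρ_c h = (ρ_m − ρ_c) r gives r = h ρ_c/(ρ_m − ρ_c), so h (1 + ρ_c/(ρ_m − ρ_c)) = Δ, i.e. h = Δ (ρ_m − ρ_c)/ρ_m.
h = 27280 m × 0.51/3.36 = 4140 m.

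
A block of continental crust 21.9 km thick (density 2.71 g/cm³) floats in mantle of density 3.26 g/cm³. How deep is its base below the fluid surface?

Draft d = t ρ_obj/ρ_fluid = 21.9 km × 2.71/3.26 = 18.2 km.

18.2 km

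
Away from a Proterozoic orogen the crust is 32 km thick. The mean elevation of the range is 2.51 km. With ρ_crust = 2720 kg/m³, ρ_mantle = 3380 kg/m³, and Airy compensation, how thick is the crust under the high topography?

Root depth r = h ρ_c / (ρ_m − ρ_c) = 2.51 km × 2720 / 660 = 10.34 km.
Total thickness = T + h + r = 32 km + 2.51 km + 10.34 km = 44.9 km.

44.9 km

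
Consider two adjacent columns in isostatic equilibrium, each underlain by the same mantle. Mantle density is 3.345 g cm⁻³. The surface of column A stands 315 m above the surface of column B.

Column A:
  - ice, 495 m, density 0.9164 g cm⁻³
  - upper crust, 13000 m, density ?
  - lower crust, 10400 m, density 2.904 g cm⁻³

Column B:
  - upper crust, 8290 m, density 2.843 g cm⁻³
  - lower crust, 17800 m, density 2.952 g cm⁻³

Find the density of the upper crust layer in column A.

Take the compensation level at the base of the deeper column (depth z_c below the surface of column A) and equate Σ ρ_i t_i down to z_c; mantle fills any gap and the z_c terms cancel.
Column A: 495×0.9164 + 13000×ρ + 10400×2.904 + (z_c − 23895)×3.345
Column B: 315×0 + 8290×2.843 + 17800×2.952 + (z_c − 315 − 26090)×3.345
The z_c×3.345 term appears on both sides and cancels. Collect the known terms of each column as K = Σ(ρt)_known − 3.345 × (depth of known layers): K_A = 30655.218 − 3.345×23895 = −49273.557; K_B = 76114.07 − 3.345×(315 + 26090) = −12210.655.
Balance: K_A + 13000×ρ = K_B, so ρ = (K_B − K_A)/13000 = 37062.9/13000 = 2.85 g cm⁻³.

2.85 g cm⁻³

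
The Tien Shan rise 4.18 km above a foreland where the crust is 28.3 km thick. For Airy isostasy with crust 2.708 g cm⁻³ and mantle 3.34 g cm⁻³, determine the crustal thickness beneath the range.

Root depth r = h ρ_c / (ρ_m − ρ_c) = 4.18 km × 2.708 / 0.632 = 17.91 km.
Total thickness = T + h + r = 28.3 km + 4.18 km + 17.91 km = 50.4 km.

50.4 km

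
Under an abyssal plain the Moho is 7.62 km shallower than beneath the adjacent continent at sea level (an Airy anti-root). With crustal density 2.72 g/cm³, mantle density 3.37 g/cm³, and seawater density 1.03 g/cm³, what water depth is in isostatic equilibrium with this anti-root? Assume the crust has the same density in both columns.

2.93 km

Replacing a thickness d of crust by seawater at the top must be balanced by replacing crust with mantle at the base: d (ρ_c − ρ_w) = a (ρ_m − ρ_c).
d = a (ρ_m − ρ_c)/(ρ_c − ρ_w) = 7.62 km × 0.65/1.69 = 2.93 km.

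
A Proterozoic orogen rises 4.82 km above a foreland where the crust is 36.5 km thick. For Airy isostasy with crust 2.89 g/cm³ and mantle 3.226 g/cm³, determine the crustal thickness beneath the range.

82.8 km

Root depth r = h ρ_c / (ρ_m − ρ_c) = 4.82 km × 2.89 / 0.336 = 41.46 km.
Total thickness = T + h + r = 36.5 km + 4.82 km + 41.46 km = 82.8 km.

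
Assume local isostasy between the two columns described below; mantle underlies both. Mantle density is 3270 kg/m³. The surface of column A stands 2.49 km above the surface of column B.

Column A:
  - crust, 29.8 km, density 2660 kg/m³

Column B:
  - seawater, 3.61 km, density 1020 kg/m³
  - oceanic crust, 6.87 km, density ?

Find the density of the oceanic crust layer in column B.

Take the compensation level at the base of the deeper column (depth z_c below the surface of column A) and equate Σ ρ_i t_i down to z_c; mantle fills any gap and the z_c terms cancel.
Column A: 29.8×2660 + (z_c − 29.8)×3270
Column B: 2.49×0 + 3.61×1020 + 6.87×ρ + (z_c − 2.49 − 10.48)×3270
The z_c×3270 term appears on both sides and cancels. Collect the known terms of each column as K = Σ(ρt)_known − 3270 × (depth of known layers): K_A = 79268 − 3270×29.8 = −18178; K_B = 3682.2 − 3270×(2.49 + 10.48) = −38729.7.
Balance: K_A = K_B + 6.87×ρ, so ρ = (K_A − K_B)/6.87 = 20551.7/6.87 = 2990 kg/m³.

2990 kg/m³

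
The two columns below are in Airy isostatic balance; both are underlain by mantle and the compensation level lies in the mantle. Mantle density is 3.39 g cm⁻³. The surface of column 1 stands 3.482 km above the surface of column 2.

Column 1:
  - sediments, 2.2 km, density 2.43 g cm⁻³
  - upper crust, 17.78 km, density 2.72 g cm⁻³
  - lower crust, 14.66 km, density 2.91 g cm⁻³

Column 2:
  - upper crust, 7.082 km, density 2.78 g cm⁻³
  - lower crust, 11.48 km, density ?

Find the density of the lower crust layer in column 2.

2.96 g cm⁻³

Take the compensation level at the base of the deeper column (depth z_c below the surface of column 1) and equate Σ ρ_i t_i down to z_c; mantle fills any gap and the z_c terms cancel.
Column 1: 2.2×2.43 + 17.78×2.72 + 14.66×2.91 + (z_c − 34.64)×3.39
Column 2: 3.482×0 + 7.082×2.78 + 11.48×ρ + (z_c − 3.482 − 18.562)×3.39
The z_c×3.39 term appears on both sides and cancels. Collect the known terms of each column as K = Σ(ρt)_known − 3.39 × (depth of known layers): K_1 = 96.3682 − 3.39×34.64 = −21.0614; K_2 = 19.68796 − 3.39×(3.482 + 18.562) = −55.0412.
Balance: K_1 = K_2 + 11.48×ρ, so ρ = (K_1 − K_2)/11.48 = 33.9798/11.48 = 2.96 g cm⁻³.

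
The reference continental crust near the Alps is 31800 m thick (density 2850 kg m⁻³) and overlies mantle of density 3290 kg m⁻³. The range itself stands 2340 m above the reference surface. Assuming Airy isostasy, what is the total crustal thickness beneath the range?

49300 m

Root depth r = h ρ_c / (ρ_m − ρ_c) = 2340 m × 2850 / 440 = 15160 m.
Total thickness = T + h + r = 31800 m + 2340 m + 15160 m = 49300 m.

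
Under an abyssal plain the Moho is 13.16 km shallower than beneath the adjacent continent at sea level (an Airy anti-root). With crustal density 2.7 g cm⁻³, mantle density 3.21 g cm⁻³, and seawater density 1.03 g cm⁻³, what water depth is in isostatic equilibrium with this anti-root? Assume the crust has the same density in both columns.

4.02 km

Replacing a thickness d of crust by seawater at the top must be balanced by replacing crust with mantle at the base: d (ρ_c − ρ_w) = a (ρ_m − ρ_c).
d = a (ρ_m − ρ_c)/(ρ_c − ρ_w) = 13.16 km × 0.51/1.67 = 4.02 km.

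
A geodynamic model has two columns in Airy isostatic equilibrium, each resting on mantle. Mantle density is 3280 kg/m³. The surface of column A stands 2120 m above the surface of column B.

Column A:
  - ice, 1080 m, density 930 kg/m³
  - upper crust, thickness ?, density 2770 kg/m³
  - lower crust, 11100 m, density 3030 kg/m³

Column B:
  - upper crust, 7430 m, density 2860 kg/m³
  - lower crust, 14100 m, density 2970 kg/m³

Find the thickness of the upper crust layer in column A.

17900 m

Take the compensation level at the base of the deeper column (depth z_c below the surface of column A) and equate Σ ρ_i t_i down to z_c; mantle fills any gap and the z_c terms cancel.
Column A: 1080×930 + x×2770 + 11100×3030 + (z_c − 12180 − x)×3280
Column B: 2120×0 + 7430×2860 + 14100×2970 + (z_c − 2120 − 21530)×3280
The z_c×3280 term appears on both sides and cancels. Collect the known terms of each column as K = Σ(ρt)_known − 3280 × (depth of known layers): K_A = 34637400 − 3280×12180 = −5313000; K_B = 63126800 − 3280×(2120 + 21530) = −14445200.
Balance: K_A − x×(3280 − 2770) = K_B, so x = (K_A − K_B)/(3280 − 2770) = 9132200/510 = 17900 m.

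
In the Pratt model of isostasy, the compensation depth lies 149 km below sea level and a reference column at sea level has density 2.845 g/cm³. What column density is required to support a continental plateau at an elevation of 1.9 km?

2.81 g/cm³

Pratt balance: ρ_ref D = ρ (D + h).
ρ = ρ_ref D/(D + h) = 2.845 × 149 km/(149 km + 1.9 km) = 2.81 g/cm³.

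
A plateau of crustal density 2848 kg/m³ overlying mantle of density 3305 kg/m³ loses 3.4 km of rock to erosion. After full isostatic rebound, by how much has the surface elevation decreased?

Rebound u = e ρ_c/ρ_m = 3.4 km × 2848/3305 = 2.93 km.
Net surface drop = e − u = 3.4 km − 2.93 km = e (ρ_m − ρ_c)/ρ_m = 0.47 km.

0.47 km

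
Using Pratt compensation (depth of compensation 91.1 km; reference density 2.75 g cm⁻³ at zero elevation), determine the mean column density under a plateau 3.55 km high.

2.65 g cm⁻³

Pratt balance: ρ_ref D = ρ (D + h).
ρ = ρ_ref D/(D + h) = 2.75 × 91.1 km/(91.1 km + 3.55 km) = 2.65 g cm⁻³.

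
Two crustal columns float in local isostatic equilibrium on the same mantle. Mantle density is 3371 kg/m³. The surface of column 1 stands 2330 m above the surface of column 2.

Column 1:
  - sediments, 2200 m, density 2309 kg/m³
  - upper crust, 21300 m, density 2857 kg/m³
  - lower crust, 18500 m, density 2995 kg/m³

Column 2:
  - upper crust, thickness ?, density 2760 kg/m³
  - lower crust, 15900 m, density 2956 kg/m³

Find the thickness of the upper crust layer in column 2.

Take the compensation level at the base of the deeper column (depth z_c below the surface of column 1) and equate Σ ρ_i t_i down to z_c; mantle fills any gap and the z_c terms cancel.
Column 1: 2200×2309 + 21300×2857 + 18500×2995 + (z_c − 42000)×3371
Column 2: 2330×0 + x×2760 + 15900×2956 + (z_c − 2330 − 15900 − x)×3371
The z_c×3371 term appears on both sides and cancels. Collect the known terms of each column as K = Σ(ρt)_known − 3371 × (depth of known layers): K_1 = 121341400 − 3371×42000 = −20240600; K_2 = 47000400 − 3371×(2330 + 15900) = −14452930.
Balance: K_1 = K_2 − x×(3371 − 2760), so x = (K_2 − K_1)/(3371 − 2760) = 5787670/611 = 9470 m.

9470 m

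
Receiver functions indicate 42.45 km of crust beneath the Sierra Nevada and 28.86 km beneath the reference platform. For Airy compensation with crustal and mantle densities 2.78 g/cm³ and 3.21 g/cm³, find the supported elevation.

1.82 km

Excess crust Δ = 42.45 km − 28.86 km = 13.59 km, split between elevation h and root r with h + r = Δ.
Airy balance ρ_c h = (ρ_m − ρ_c) r gives r = h ρ_c/(ρ_m − ρ_c), so h (1 + ρ_c/(ρ_m − ρ_c)) = Δ, i.e. h = Δ (ρ_m − ρ_c)/ρ_m.
h = 13.59 km × 0.43/3.21 = 1.82 km.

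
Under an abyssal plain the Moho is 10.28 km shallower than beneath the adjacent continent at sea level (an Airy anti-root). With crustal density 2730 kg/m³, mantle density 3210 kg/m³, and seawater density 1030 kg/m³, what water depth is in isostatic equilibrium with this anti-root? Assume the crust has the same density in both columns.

2.9 km

Replacing a thickness d of crust by seawater at the top must be balanced by replacing crust with mantle at the base: d (ρ_c − ρ_w) = a (ρ_m − ρ_c).
d = a (ρ_m − ρ_c)/(ρ_c − ρ_w) = 10.28 km × 480/1700 = 2.9 km.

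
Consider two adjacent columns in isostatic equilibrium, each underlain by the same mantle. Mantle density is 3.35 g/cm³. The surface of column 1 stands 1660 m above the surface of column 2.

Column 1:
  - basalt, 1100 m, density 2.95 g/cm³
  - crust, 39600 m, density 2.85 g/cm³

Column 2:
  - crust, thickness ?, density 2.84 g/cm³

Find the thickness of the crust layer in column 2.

28800 m

Take the compensation level at the base of the deeper column (depth z_c below the surface of column 1) and equate Σ ρ_i t_i down to z_c; mantle fills any gap and the z_c terms cancel.
Column 1: 1100×2.95 + 39600×2.85 + (z_c − 40700)×3.35
Column 2: 1660×0 + x×2.84 + (z_c − 1660 − 0 − x)×3.35
The z_c×3.35 term appears on both sides and cancels. Collect the known terms of each column as K = Σ(ρt)_known − 3.35 × (depth of known layers): K_1 = 116105 − 3.35×40700 = −20240; K_2 = 0 − 3.35×(1660 + 0) = −5561.
Balance: K_1 = K_2 − x×(3.35 − 2.84), so x = (K_2 − K_1)/(3.35 − 2.84) = 14679/0.51 = 28800 m.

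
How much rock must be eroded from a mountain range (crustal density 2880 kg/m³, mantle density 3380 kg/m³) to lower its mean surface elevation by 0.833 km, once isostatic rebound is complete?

Net drop Δ = e − u = e − e ρ_c/ρ_m = e (ρ_m − ρ_c)/ρ_m.
e = Δ ρ_m/(ρ_m − ρ_c) = 0.833 km × 3380/500 = 5.63 km.

5.63 km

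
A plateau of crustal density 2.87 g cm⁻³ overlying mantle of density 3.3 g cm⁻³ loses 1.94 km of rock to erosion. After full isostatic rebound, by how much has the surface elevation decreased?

Rebound u = e ρ_c/ρ_m = 1.94 km × 2.87/3.3 = 1.687 km.
Net surface drop = e − u = 1.94 km − 1.687 km = e (ρ_m − ρ_c)/ρ_m = 0.253 km.

0.253 km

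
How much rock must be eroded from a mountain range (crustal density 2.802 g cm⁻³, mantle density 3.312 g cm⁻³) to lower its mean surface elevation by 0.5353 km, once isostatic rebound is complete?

3.48 km

Net drop Δ = e − u = e − e ρ_c/ρ_m = e (ρ_m − ρ_c)/ρ_m.
e = Δ ρ_m/(ρ_m − ρ_c) = 0.5353 km × 3.312/0.51 = 3.48 km.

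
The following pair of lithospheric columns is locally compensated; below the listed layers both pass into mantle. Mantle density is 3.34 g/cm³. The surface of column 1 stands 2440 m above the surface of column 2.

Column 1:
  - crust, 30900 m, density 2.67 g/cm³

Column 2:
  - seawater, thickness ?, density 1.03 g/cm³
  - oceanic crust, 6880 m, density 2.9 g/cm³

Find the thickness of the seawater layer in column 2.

Take the compensation level at the base of the deeper column (depth z_c below the surface of column 1) and equate Σ ρ_i t_i down to z_c; mantle fills any gap and the z_c terms cancel.
Column 1: 30900×2.67 + (z_c − 30900)×3.34
Column 2: 2440×0 + x×1.03 + 6880×2.9 + (z_c − 2440 − 6880 − x)×3.34
The z_c×3.34 term appears on both sides and cancels. Collect the known terms of each column as K = Σ(ρt)_known − 3.34 × (depth of known layers): K_1 = 82503 − 3.34×30900 = −20703; K_2 = 19952 − 3.34×(2440 + 6880) = −11176.8.
Balance: K_1 = K_2 − x×(3.34 − 1.03), so x = (K_2 − K_1)/(3.34 − 1.03) = 9526.2/2.31 = 4120 m.

4120 m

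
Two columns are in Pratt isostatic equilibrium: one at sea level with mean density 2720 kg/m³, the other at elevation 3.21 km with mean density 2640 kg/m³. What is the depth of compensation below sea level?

106 km

ρ_ref D = ρ (D + h) → D (ρ_ref − ρ) = ρ h.
D = ρ h/(ρ_ref − ρ) = 2640 × 3.21 km/(2720 − 2640) = 106 km.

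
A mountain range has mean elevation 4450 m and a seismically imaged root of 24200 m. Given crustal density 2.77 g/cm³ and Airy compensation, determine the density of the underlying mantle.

Airy balance: ρ_c h = (ρ_m − ρ_c) r → ρ_m = ρ_c (1 + h/r).
ρ_m = 2.77 × (1 + 4450 m/24200 m) = 3.28 g/cm³.

3.28 g/cm³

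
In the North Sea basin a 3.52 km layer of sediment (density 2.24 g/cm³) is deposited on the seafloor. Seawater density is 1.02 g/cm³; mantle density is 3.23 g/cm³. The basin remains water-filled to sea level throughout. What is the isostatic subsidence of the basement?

1.94 km

Submarine loading: the sediment displaces seawater, and the subsidence is in turn flooded, so s (ρ_m − ρ_w) = t (ρ_sed − ρ_w).
s = 3.52 km × (2.24 − 1.02) / (3.23 − 1.02) = 1.94 km.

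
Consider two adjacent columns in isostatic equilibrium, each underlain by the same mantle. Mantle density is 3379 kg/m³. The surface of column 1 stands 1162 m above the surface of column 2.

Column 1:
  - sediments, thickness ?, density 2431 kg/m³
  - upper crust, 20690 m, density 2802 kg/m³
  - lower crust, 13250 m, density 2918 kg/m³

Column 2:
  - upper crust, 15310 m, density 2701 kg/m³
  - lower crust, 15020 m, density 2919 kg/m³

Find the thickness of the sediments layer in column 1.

Take the compensation level at the base of the deeper column (depth z_c below the surface of column 1) and equate Σ ρ_i t_i down to z_c; mantle fills any gap and the z_c terms cancel.
Column 1: x×2431 + 20690×2802 + 13250×2918 + (z_c − 33940 − x)×3379
Column 2: 1162×0 + 15310×2701 + 15020×2919 + (z_c − 1162 − 30330)×3379
The z_c×3379 term appears on both sides and cancels. Collect the known terms of each column as K = Σ(ρt)_known − 3379 × (depth of known layers): K_1 = 96636880 − 3379×33940 = −18046380; K_2 = 85195690 − 3379×(1162 + 30330) = −21215778.
Balance: K_1 − x×(3379 − 2431) = K_2, so x = (K_1 − K_2)/(3379 − 2431) = 3169400/948 = 3340 m.

3340 m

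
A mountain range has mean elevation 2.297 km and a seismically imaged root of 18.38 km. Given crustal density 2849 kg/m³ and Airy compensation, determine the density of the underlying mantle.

Airy balance: ρ_c h = (ρ_m − ρ_c) r → ρ_m = ρ_c (1 + h/r).
ρ_m = 2849 × (1 + 2.297 km/18.38 km) = 3210 kg/m³.

3210 kg/m³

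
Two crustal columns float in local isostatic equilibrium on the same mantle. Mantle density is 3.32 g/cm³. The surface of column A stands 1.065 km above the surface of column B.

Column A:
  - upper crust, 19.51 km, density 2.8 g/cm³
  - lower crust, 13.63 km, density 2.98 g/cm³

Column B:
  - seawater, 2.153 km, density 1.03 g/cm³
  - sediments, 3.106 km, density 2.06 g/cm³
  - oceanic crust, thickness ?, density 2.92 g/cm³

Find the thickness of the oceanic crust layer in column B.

6 km

Take the compensation level at the base of the deeper column (depth z_c below the surface of column A) and equate Σ ρ_i t_i down to z_c; mantle fills any gap and the z_c terms cancel.
Column A: 19.51×2.8 + 13.63×2.98 + (z_c − 33.14)×3.32
Column B: 1.065×0 + 2.153×1.03 + 3.106×2.06 + x×2.92 + (z_c − 1.065 − 5.259 − x)×3.32
The z_c×3.32 term appears on both sides and cancels. Collect the known terms of each column as K = Σ(ρt)_known − 3.32 × (depth of known layers): K_A = 95.2454 − 3.32×33.14 = −14.7794; K_B = 8.61595 − 3.32×(1.065 + 5.259) = −12.37973.
Balance: K_A = K_B − x×(3.32 − 2.92), so x = (K_B − K_A)/(3.32 − 2.92) = 2.39967/0.4 = 6 km.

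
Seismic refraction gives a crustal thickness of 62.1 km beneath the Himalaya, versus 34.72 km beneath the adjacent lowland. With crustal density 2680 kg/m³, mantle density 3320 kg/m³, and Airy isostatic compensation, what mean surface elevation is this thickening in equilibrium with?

Excess crust Δ = 62.1 km − 34.72 km = 27.38 km, split between elevation h and root r with h + r = Δ.
Airy balance ρ_c h = (ρ_m − ρ_c) r gives r = h ρ_c/(ρ_m − ρ_c), so h (1 + ρ_c/(ρ_m − ρ_c)) = Δ, i.e. h = Δ (ρ_m − ρ_c)/ρ_m.
h = 27.38 km × 640/3320 = 5.28 km.

5.28 km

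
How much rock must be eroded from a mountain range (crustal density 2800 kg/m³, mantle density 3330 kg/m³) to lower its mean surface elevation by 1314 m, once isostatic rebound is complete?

Net drop Δ = e − u = e − e ρ_c/ρ_m = e (ρ_m − ρ_c)/ρ_m.
e = Δ ρ_m/(ρ_m − ρ_c) = 1314 m × 3330/530 = 8260 m.

8260 m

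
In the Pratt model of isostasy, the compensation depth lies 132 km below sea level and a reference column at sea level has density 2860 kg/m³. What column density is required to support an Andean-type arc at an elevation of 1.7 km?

2820 kg/m³

Pratt balance: ρ_ref D = ρ (D + h).
ρ = ρ_ref D/(D + h) = 2860 × 132 km/(132 km + 1.7 km) = 2820 kg/m³.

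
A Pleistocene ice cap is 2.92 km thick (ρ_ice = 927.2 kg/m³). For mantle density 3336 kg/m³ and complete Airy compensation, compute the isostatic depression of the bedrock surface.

For local isostatic compensation: the ice load ρ_ice t is balanced by mantle displaced below, ρ_m s.
s = t ρ_ice / ρ_m = 2.92 km × 927.2/3336 = 0.812 km.

0.812 km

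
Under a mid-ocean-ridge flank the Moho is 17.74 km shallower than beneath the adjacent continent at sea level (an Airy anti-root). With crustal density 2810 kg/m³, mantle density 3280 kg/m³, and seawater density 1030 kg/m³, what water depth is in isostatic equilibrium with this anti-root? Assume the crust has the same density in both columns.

Replacing a thickness d of crust by seawater at the top must be balanced by replacing crust with mantle at the base: d (ρ_c − ρ_w) = a (ρ_m − ρ_c).
d = a (ρ_m − ρ_c)/(ρ_c − ρ_w) = 17.74 km × 470/1780 = 4.68 km.

4.68 km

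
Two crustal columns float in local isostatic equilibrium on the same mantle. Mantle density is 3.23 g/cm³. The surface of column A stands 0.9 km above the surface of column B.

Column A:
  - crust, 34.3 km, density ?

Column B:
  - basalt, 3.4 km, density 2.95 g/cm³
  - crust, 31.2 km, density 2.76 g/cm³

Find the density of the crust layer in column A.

2.69 g/cm³

Take the compensation level at the base of the deeper column (depth z_c below the surface of column A) and equate Σ ρ_i t_i down to z_c; mantle fills any gap and the z_c terms cancel.
Column A: 34.3×ρ + (z_c − 34.3)×3.23
Column B: 0.9×0 + 3.4×2.95 + 31.2×2.76 + (z_c − 0.9 − 34.6)×3.23
The z_c×3.23 term appears on both sides and cancels. Collect the known terms of each column as K = Σ(ρt)_known − 3.23 × (depth of known layers): K_A = 0 − 3.23×34.3 = −110.789; K_B = 96.142 − 3.23×(0.9 + 34.6) = −18.523.
Balance: K_A + 34.3×ρ = K_B, so ρ = (K_B − K_A)/34.3 = 92.266/34.3 = 2.69 g/cm³.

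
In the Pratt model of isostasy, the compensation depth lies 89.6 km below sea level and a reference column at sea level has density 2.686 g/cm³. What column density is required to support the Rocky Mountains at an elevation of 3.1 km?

Pratt balance: ρ_ref D = ρ (D + h).
ρ = ρ_ref D/(D + h) = 2.686 × 89.6 km/(89.6 km + 3.1 km) = 2.6 g/cm³.

2.6 g/cm³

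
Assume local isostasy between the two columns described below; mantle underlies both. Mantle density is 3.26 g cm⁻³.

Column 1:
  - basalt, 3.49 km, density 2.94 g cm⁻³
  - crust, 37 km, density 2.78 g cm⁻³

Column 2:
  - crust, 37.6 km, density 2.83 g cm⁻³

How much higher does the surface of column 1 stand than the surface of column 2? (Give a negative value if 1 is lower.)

For any compensation level in the mantle, the mantle terms cancel and isostasy reduces to e = (Σt_1 − Σt_2) − (Σ(ρt)_1 − Σ(ρt)_2) / ρ_m.
Σt_1 = 40.49 km; Σt_2 = 37.6 km; Σ(ρt)_1 = 113.1206; Σ(ρt)_2 = 106.408 (in km·g cm⁻³).
e = (40.49 − 37.6) − (113.1206 − 106.408) / 3.26 = 0.831 km.

0.831 km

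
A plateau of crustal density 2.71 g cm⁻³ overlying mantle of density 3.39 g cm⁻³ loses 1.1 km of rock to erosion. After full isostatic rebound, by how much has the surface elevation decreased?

Rebound u = e ρ_c/ρ_m = 1.1 km × 2.71/3.39 = 0.8794 km.
Net surface drop = e − u = 1.1 km − 0.8794 km = e (ρ_m − ρ_c)/ρ_m = 0.221 km.

0.221 km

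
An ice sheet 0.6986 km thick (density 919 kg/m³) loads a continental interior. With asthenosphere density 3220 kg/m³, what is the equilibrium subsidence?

0.199 km

In Airy isostatic equilibrium: the ice load ρ_ice t is balanced by mantle displaced below, ρ_m s.
s = t ρ_ice / ρ_m = 0.6986 km × 919/3220 = 0.199 km.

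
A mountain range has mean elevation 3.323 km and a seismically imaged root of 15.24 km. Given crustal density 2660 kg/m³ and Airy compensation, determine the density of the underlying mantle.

3240 kg/m³

Airy balance: ρ_c h = (ρ_m − ρ_c) r → ρ_m = ρ_c (1 + h/r).
ρ_m = 2660 × (1 + 3.323 km/15.24 km) = 3240 kg/m³.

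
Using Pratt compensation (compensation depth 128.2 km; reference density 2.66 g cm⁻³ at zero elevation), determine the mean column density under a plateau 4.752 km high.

2.56 g cm⁻³

Pratt balance: ρ_ref D = ρ (D + h).
ρ = ρ_ref D/(D + h) = 2.66 × 128.2 km/(128.2 km + 4.752 km) = 2.56 g cm⁻³.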